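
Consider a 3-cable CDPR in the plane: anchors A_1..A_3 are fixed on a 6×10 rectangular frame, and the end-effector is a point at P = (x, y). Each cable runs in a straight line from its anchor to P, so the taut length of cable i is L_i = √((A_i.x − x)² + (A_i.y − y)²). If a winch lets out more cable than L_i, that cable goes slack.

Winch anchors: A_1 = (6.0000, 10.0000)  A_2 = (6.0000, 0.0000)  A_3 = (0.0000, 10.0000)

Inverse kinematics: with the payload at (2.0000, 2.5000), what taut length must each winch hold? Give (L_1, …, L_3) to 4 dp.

(8.5000, 4.7170, 7.7621)

L_1: Δ = A_1−P = (4.0000, 7.5000) → ‖Δ‖ = √72.2500 = 8.5000
L_2: Δ = A_2−P = (4.0000, -2.5000) → ‖Δ‖ = √22.2500 = 4.7170
L_3: Δ = A_3−P = (-2.0000, 7.5000) → ‖Δ‖ = √60.2500 = 7.7621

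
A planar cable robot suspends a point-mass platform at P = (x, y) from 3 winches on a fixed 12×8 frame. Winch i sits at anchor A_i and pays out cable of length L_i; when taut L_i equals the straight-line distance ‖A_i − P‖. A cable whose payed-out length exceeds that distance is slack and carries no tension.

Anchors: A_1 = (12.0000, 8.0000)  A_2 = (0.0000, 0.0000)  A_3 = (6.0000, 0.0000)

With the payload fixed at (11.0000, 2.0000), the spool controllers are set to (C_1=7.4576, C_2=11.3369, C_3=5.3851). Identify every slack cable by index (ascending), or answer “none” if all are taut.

1, 2

cable 1: √((1.0000)²+(6.0000)²)=6.0828, C_1=7.4576: slack
cable 2: √((-11.0000)²+(-2.0000)²)=11.1803, C_2=11.3369: slack
cable 3: √((-5.0000)²+(-2.0000)²)=5.3852, C_3=5.3851: taut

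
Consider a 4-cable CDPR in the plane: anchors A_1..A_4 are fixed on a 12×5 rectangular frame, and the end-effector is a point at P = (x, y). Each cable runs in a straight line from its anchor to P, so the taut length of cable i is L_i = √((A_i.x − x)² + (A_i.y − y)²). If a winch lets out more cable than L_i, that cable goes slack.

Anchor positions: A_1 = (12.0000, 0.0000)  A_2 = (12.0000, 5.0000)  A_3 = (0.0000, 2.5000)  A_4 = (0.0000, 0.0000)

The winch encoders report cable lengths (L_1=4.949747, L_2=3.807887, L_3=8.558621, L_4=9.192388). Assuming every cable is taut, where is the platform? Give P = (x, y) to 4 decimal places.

circle eqns → linear via eq_j − eq_1; set q_j = A_j·A_j − L_j²
q_1 = 144.0000+0.0000−24.5000 = 119.5000
0.0000·x − 10.0000·y = q_1−q_2 = -35.0000
24.0000·x − 5.0000·y = q_1−q_3 = 186.5000
24.0000·x + 0.0000·y = q_1−q_4 = 204.0000
solve first two rows → x=8.5000, y=3.5000
check cable 4: ‖A_4−P‖² = 84.5000 ≈ L_4² = 84.5000 ✓

(8.5000, 3.5000)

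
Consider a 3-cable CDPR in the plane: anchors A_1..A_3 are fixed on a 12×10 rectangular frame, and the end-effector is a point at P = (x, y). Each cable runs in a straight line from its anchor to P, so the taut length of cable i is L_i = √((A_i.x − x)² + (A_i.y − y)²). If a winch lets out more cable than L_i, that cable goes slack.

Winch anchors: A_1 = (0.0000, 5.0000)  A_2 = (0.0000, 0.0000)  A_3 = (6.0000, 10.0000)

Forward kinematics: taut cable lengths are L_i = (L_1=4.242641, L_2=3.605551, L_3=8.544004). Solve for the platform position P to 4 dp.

(3.0000, 2.0000)

circle eqns → linear via eq_j − eq_1; set c_j = A_j·A_j − L_j²
c_1 = 0.0000+25.0000−18.0000 = 7.0000
0.0000·x + 10.0000·y = c_1−c_2 = 20.0000
-12.0000·x − 10.0000·y = c_1−c_3 = -56.0000
solve first two rows → x=3.0000, y=2.0000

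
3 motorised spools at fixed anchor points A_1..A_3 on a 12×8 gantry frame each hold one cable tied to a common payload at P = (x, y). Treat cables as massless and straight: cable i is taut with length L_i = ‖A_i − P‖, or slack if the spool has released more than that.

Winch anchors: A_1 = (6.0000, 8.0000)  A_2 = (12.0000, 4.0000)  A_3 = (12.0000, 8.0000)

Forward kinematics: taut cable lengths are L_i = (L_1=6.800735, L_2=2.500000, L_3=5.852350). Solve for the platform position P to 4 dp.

(10.0000, 2.5000)

expand ‖A_i−P‖²=L_i² and subtract eq 1 (c_i ≔ ‖A_i‖²−L_i²)
c_1 = 36.0000+64.0000−46.2500 = 53.7500
eq1−eq2 → [-12.0000  8.0000]·P = -100.0000
eq1−eq3 → [-12.0000  0.0000]·P = -120.0000
2×2 solve → P = (10.0000, 2.5000)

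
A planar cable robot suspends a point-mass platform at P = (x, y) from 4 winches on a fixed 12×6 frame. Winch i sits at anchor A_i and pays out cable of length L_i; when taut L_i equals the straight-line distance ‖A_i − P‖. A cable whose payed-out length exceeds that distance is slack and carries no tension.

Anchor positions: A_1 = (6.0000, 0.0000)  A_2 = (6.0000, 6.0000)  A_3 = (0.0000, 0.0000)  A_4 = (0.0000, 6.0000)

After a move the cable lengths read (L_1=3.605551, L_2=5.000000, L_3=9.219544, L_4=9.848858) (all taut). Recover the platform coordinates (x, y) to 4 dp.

(9.0000, 2.0000)

each cable: (A_i−P)·(A_i−P) = L_i²; let q_i = ‖A_i‖²−L_i²
q_1 = 36.0000+0.0000−13.0000 = 23.0000
row 1: 0.0000x − 12.0000y = -24.0000  (q_2=47.0000)
row 2: 12.0000x + 0.0000y = 108.0000  (q_3=-85.0000)
row 3: 12.0000x − 12.0000y = 84.0000  (q_4=-61.0000)
Cramer on rows 1–2 → x = 9.0000, y = 2.0000
check cable 4: ‖A_4−P‖² = 97.0000 ≈ L_4² = 97.0000 ✓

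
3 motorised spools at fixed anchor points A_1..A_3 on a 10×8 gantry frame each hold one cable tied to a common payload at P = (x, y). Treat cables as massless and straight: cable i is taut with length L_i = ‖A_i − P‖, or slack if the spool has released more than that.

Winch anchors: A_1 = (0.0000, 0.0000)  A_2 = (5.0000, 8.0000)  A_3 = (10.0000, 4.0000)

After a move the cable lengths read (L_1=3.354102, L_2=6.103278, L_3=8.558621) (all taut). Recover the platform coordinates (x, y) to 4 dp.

expand ‖A_i−P‖²=L_i² and subtract eq 1 (c_i ≔ ‖A_i‖²−L_i²)
c_1 = 0.0000+0.0000−11.2500 = -11.2500
eq1−eq2 → [-10.0000  -16.0000]·P = -63.0000
eq1−eq3 → [-20.0000  -8.0000]·P = -54.0000
2×2 solve → P = (1.5000, 3.0000)

(1.5000, 3.0000)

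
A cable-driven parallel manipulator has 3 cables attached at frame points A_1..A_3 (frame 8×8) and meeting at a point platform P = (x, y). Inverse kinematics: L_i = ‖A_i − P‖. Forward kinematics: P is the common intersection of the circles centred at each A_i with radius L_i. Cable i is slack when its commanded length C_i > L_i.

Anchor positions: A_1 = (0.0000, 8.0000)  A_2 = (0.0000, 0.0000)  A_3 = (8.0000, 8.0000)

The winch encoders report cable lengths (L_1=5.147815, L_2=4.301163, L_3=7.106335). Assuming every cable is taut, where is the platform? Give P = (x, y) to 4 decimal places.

each cable: (A_i−P)·(A_i−P) = L_i²; let q_i = ‖A_i‖²−L_i²
q_1 = 0.0000+64.0000−26.5000 = 37.5000
row 1: 0.0000x + 16.0000y = 56.0000  (q_2=-18.5000)
row 2: -16.0000x + 0.0000y = -40.0000  (q_3=77.5000)
Cramer on rows 1–2 → x = 2.5000, y = 3.5000

(2.5000, 3.5000)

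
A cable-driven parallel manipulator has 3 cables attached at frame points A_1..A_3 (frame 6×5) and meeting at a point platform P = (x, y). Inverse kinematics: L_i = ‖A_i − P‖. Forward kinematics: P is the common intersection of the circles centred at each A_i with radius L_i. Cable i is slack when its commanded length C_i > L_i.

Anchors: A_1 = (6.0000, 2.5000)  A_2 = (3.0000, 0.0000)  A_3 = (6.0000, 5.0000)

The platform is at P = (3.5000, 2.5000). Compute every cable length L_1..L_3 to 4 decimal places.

(2.5000, 2.5495, 3.5355)

L_1: Δ = A_1−P = (2.5000, 0.0000) → ‖Δ‖ = √6.2500 = 2.5000
L_2: Δ = A_2−P = (-0.5000, -2.5000) → ‖Δ‖ = √6.5000 = 2.5495
L_3: Δ = A_3−P = (2.5000, 2.5000) → ‖Δ‖ = √12.5000 = 3.5355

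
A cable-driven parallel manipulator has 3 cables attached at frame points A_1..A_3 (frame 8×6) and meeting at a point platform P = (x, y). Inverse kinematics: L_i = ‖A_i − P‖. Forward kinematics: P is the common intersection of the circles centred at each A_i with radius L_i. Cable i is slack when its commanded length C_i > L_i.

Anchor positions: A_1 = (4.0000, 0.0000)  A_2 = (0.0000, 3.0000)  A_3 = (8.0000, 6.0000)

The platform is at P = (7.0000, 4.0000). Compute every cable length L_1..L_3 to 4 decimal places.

L_1 = √((4.0000−7.0000)² + (0.0000−4.0000)²) = 5.0000
L_2 = √((0.0000−7.0000)² + (3.0000−4.0000)²) = 7.0711
L_3 = √((8.0000−7.0000)² + (6.0000−4.0000)²) = 2.2361

(5.0000, 7.0711, 2.2361)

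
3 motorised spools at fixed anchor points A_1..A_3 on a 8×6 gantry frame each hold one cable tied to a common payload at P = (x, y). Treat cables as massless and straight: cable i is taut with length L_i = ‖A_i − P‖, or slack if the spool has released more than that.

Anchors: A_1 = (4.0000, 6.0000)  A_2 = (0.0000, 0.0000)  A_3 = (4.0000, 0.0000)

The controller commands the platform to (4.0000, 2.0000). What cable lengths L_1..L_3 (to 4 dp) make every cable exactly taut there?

cable 1: Δx=0.0000, Δy=4.0000; L_1 = √(Δx²+Δy²) = 4.0000
cable 2: Δx=-4.0000, Δy=-2.0000; L_2 = √(Δx²+Δy²) = 4.4721
cable 3: Δx=0.0000, Δy=-2.0000; L_3 = √(Δx²+Δy²) = 2.0000

(4.0000, 4.4721, 2.0000)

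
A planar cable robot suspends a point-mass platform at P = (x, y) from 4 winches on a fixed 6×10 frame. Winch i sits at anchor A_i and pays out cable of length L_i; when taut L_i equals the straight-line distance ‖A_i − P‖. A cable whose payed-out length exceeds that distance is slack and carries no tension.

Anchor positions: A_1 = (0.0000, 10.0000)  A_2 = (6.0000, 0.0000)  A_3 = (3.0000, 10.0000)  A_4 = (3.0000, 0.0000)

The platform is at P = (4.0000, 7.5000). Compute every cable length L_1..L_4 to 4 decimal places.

L_1 = √((0.0000−4.0000)² + (10.0000−7.5000)²) = 4.7170
L_2 = √((6.0000−4.0000)² + (0.0000−7.5000)²) = 7.7621
L_3 = √((3.0000−4.0000)² + (10.0000−7.5000)²) = 2.6926
L_4 = √((3.0000−4.0000)² + (0.0000−7.5000)²) = 7.5664

(4.7170, 7.7621, 2.6926, 7.5664)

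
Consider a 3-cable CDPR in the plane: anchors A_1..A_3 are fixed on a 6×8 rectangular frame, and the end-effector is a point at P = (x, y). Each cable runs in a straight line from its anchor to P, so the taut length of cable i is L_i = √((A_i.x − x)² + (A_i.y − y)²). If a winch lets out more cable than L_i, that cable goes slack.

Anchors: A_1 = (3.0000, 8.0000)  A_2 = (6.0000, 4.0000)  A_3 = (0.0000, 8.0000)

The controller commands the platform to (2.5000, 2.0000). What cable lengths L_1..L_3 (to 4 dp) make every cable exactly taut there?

L_1: Δ = A_1−P = (0.5000, 6.0000) → ‖Δ‖ = √36.2500 = 6.0208
L_2: Δ = A_2−P = (3.5000, 2.0000) → ‖Δ‖ = √16.2500 = 4.0311
L_3: Δ = A_3−P = (-2.5000, 6.0000) → ‖Δ‖ = √42.2500 = 6.5000

(6.0208, 4.0311, 6.5000)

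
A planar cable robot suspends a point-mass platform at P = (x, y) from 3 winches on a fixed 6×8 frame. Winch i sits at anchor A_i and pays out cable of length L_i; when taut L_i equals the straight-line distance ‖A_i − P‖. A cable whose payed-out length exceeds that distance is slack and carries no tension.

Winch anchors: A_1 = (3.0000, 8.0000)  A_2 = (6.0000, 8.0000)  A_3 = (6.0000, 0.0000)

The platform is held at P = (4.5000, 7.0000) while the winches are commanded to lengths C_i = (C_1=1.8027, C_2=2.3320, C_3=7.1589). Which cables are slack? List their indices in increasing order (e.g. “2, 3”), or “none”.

2

cable 1: √((-1.5000)²+(1.0000)²)=1.8028, C_1=1.8027: taut
cable 2: √((1.5000)²+(1.0000)²)=1.8028, C_2=2.3320: slack
cable 3: √((1.5000)²+(-7.0000)²)=7.1589, C_3=7.1589: taut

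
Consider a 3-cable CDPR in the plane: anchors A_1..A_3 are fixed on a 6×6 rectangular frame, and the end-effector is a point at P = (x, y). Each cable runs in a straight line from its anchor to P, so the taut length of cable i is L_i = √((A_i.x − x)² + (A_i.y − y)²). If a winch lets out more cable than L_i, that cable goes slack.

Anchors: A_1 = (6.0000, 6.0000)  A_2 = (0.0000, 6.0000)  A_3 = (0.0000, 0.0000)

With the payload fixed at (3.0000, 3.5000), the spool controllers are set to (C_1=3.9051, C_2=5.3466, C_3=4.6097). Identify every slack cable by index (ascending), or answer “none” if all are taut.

cable 1: L_1 = ‖A_1−P‖ = 3.9051;  C_1 = 3.9051 → taut
cable 2: L_2 = ‖A_2−P‖ = 3.9051;  C_2 = 5.3466 → slack
cable 3: L_3 = ‖A_3−P‖ = 4.6098;  C_3 = 4.6097 → taut

2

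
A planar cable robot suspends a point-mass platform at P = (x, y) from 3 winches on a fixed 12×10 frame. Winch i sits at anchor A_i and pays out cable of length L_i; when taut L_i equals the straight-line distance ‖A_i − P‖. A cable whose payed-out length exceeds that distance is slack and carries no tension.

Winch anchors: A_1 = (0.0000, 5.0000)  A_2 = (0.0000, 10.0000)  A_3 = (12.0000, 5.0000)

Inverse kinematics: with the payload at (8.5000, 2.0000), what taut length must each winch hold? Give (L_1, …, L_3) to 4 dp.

(9.0139, 11.6726, 4.6098)

L_1 = √((0.0000−8.5000)² + (5.0000−2.0000)²) = 9.0139
L_2 = √((0.0000−8.5000)² + (10.0000−2.0000)²) = 11.6726
L_3 = √((12.0000−8.5000)² + (5.0000−2.0000)²) = 4.6098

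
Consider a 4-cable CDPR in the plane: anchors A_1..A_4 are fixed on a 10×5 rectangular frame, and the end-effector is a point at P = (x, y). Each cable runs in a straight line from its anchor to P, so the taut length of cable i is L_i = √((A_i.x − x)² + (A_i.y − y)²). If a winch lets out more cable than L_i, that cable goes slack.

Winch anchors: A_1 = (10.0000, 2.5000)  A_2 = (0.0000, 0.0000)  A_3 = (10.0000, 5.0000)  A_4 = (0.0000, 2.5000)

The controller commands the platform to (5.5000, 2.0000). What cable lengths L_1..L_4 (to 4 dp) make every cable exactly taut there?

L_1 = √((10.0000−5.5000)² + (2.5000−2.0000)²) = 4.5277
L_2 = √((0.0000−5.5000)² + (0.0000−2.0000)²) = 5.8523
L_3 = √((10.0000−5.5000)² + (5.0000−2.0000)²) = 5.4083
L_4 = √((0.0000−5.5000)² + (2.5000−2.0000)²) = 5.5227

(4.5277, 5.8523, 5.4083, 5.5227)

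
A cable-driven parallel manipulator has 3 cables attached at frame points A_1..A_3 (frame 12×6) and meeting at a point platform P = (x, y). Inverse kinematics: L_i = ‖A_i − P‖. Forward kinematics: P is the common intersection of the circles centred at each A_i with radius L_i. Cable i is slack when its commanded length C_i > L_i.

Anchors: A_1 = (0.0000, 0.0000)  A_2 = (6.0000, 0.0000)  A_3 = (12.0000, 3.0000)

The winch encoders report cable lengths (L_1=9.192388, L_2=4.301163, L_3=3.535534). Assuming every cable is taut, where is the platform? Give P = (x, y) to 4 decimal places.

(8.5000, 3.5000)

each cable: (A_i−P)·(A_i−P) = L_i²; let k_i = ‖A_i‖²−L_i²
k_1 = 0.0000+0.0000−84.5000 = -84.5000
row 1: -12.0000x + 0.0000y = -102.0000  (k_2=17.5000)
row 2: -24.0000x − 6.0000y = -225.0000  (k_3=140.5000)
Cramer on rows 1–2 → x = 8.5000, y = 3.5000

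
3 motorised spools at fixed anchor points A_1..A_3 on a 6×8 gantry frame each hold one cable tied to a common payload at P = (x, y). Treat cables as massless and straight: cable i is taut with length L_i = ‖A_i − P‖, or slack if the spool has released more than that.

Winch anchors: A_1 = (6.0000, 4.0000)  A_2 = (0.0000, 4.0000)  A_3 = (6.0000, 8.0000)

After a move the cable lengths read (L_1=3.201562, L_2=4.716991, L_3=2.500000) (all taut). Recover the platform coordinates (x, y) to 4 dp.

expand ‖A_i−P‖²=L_i² and subtract eq 1 (q_i ≔ ‖A_i‖²−L_i²)
q_1 = 36.0000+16.0000−10.2500 = 41.7500
eq1−eq2 → [12.0000  0.0000]·P = 48.0000
eq1−eq3 → [0.0000  -8.0000]·P = -52.0000
2×2 solve → P = (4.0000, 6.5000)

(4.0000, 6.5000)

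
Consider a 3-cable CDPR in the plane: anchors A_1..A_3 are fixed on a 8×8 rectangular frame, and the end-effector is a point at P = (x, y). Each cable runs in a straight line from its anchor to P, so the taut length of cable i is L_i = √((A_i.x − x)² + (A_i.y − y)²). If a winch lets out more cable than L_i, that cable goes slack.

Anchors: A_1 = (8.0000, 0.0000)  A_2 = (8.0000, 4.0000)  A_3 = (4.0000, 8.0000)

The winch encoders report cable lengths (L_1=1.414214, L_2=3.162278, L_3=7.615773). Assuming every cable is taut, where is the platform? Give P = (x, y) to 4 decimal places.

circle eqns → linear via eq_j − eq_1; set c_j = A_j·A_j − L_j²
c_1 = 64.0000+0.0000−2.0000 = 62.0000
0.0000·x − 8.0000·y = c_1−c_2 = -8.0000
8.0000·x − 16.0000·y = c_1−c_3 = 40.0000
solve first two rows → x=7.0000, y=1.0000

(7.0000, 1.0000)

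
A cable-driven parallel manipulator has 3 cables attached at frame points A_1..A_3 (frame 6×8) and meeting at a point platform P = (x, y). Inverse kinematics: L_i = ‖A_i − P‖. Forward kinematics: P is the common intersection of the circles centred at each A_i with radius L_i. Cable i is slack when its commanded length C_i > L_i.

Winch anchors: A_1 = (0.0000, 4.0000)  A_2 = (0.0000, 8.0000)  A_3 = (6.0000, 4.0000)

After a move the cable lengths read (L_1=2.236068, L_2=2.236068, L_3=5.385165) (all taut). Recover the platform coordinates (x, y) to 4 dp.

circle eqns → linear via eq_j − eq_1; set k_j = A_j·A_j − L_j²
k_1 = 0.0000+16.0000−5.0000 = 11.0000
0.0000·x − 8.0000·y = k_1−k_2 = -48.0000
-12.0000·x + 0.0000·y = k_1−k_3 = -12.0000
solve first two rows → x=1.0000, y=6.0000

(1.0000, 6.0000)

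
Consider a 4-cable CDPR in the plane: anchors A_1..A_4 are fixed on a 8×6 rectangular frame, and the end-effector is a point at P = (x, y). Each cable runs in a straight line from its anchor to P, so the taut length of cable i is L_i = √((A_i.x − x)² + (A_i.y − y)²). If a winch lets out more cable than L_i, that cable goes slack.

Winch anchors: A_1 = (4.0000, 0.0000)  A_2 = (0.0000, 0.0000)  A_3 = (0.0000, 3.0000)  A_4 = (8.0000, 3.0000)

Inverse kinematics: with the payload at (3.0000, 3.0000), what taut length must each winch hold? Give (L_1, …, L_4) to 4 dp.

(3.1623, 4.2426, 3.0000, 5.0000)

cable 1: Δx=1.0000, Δy=-3.0000; L_1 = √(Δx²+Δy²) = 3.1623
cable 2: Δx=-3.0000, Δy=-3.0000; L_2 = √(Δx²+Δy²) = 4.2426
cable 3: Δx=-3.0000, Δy=0.0000; L_3 = √(Δx²+Δy²) = 3.0000
cable 4: Δx=5.0000, Δy=0.0000; L_4 = √(Δx²+Δy²) = 5.0000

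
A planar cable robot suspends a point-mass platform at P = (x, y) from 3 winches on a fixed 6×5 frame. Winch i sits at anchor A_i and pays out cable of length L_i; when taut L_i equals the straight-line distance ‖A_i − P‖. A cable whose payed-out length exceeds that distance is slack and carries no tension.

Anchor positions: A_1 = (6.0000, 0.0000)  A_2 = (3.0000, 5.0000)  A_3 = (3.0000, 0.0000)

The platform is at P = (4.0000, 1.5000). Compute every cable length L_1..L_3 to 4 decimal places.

L_1 = √((6.0000−4.0000)² + (0.0000−1.5000)²) = 2.5000
L_2 = √((3.0000−4.0000)² + (5.0000−1.5000)²) = 3.6401
L_3 = √((3.0000−4.0000)² + (0.0000−1.5000)²) = 1.8028

(2.5000, 3.6401, 1.8028)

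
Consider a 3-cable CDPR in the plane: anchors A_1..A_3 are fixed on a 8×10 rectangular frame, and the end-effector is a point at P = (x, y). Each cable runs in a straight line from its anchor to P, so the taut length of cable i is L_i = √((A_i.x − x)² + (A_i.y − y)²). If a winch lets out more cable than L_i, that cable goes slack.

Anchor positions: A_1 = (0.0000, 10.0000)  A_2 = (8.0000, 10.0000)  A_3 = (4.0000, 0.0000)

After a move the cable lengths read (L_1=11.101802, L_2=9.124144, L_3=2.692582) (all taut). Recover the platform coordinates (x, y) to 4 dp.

(6.5000, 1.0000)

each cable: (A_i−P)·(A_i−P) = L_i²; let k_i = ‖A_i‖²−L_i²
k_1 = 0.0000+100.0000−123.2500 = -23.2500
row 1: -16.0000x + 0.0000y = -104.0000  (k_2=80.7500)
row 2: -8.0000x + 20.0000y = -32.0000  (k_3=8.7500)
Cramer on rows 1–2 → x = 6.5000, y = 1.0000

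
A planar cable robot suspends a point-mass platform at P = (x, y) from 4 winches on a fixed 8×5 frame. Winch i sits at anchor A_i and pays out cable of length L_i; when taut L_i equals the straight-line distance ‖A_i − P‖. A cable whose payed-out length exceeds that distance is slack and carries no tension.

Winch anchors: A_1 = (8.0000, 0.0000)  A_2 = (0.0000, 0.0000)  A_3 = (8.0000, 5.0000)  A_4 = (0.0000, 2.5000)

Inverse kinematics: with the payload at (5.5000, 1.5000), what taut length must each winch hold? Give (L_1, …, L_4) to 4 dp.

(2.9155, 5.7009, 4.3012, 5.5902)

L_1: Δ = A_1−P = (2.5000, -1.5000) → ‖Δ‖ = √8.5000 = 2.9155
L_2: Δ = A_2−P = (-5.5000, -1.5000) → ‖Δ‖ = √32.5000 = 5.7009
L_3: Δ = A_3−P = (2.5000, 3.5000) → ‖Δ‖ = √18.5000 = 4.3012
L_4: Δ = A_4−P = (-5.5000, 1.0000) → ‖Δ‖ = √31.2500 = 5.5902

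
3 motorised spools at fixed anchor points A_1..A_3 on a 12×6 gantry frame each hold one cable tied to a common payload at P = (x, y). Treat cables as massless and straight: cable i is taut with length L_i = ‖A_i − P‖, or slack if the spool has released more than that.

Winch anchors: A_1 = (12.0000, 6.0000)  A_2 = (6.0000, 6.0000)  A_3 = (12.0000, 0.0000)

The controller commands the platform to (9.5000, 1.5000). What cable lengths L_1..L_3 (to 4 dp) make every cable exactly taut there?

(5.1478, 5.7009, 2.9155)

L_1: Δ = A_1−P = (2.5000, 4.5000) → ‖Δ‖ = √26.5000 = 5.1478
L_2: Δ = A_2−P = (-3.5000, 4.5000) → ‖Δ‖ = √32.5000 = 5.7009
L_3: Δ = A_3−P = (2.5000, -1.5000) → ‖Δ‖ = √8.5000 = 2.9155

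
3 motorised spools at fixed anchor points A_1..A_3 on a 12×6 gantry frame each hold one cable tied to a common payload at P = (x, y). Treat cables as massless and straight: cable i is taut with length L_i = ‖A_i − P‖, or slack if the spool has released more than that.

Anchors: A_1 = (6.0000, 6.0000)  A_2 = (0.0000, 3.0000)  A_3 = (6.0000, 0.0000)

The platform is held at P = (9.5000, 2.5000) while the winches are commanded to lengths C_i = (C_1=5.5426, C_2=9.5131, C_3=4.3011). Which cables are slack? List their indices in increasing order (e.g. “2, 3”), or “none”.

cable 1: √((-3.5000)²+(3.5000)²)=4.9497, C_1=5.5426: slack
cable 2: √((-9.5000)²+(0.5000)²)=9.5131, C_2=9.5131: taut
cable 3: √((-3.5000)²+(-2.5000)²)=4.3012, C_3=4.3011: taut

1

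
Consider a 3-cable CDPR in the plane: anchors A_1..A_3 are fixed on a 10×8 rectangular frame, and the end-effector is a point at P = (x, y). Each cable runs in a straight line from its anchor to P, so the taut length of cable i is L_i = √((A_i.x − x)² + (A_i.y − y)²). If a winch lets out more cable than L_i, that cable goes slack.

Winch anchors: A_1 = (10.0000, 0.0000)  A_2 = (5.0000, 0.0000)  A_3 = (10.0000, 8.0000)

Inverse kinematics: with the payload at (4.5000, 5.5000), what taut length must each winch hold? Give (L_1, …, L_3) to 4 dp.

L_1 = √((10.0000−4.5000)² + (0.0000−5.5000)²) = 7.7782
L_2 = √((5.0000−4.5000)² + (0.0000−5.5000)²) = 5.5227
L_3 = √((10.0000−4.5000)² + (8.0000−5.5000)²) = 6.0415

(7.7782, 5.5227, 6.0415)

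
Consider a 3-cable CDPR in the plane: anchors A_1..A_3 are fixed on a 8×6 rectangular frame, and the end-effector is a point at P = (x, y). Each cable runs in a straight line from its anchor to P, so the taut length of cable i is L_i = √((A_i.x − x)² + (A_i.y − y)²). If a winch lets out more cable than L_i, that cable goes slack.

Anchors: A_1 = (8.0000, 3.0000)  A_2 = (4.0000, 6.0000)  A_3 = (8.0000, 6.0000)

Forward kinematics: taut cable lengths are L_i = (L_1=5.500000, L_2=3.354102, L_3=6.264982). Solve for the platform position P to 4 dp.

(2.5000, 3.0000)

each cable: (A_i−P)·(A_i−P) = L_i²; let k_i = ‖A_i‖²−L_i²
k_1 = 64.0000+9.0000−30.2500 = 42.7500
row 1: 8.0000x − 6.0000y = 2.0000  (k_2=40.7500)
row 2: 0.0000x − 6.0000y = -18.0000  (k_3=60.7500)
Cramer on rows 1–2 → x = 2.5000, y = 3.0000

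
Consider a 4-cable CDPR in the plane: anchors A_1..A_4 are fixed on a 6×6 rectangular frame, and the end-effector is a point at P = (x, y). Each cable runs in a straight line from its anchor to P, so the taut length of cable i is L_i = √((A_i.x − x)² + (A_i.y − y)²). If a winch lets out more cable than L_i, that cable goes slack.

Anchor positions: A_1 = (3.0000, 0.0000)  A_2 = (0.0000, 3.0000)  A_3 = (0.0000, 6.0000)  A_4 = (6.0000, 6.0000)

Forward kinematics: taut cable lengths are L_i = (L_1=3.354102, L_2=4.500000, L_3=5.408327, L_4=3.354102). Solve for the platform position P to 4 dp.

(4.5000, 3.0000)

expand ‖A_i−P‖²=L_i² and subtract eq 1 (q_i ≔ ‖A_i‖²−L_i²)
q_1 = 9.0000+0.0000−11.2500 = -2.2500
eq1−eq2 → [6.0000  -6.0000]·P = 9.0000
eq1−eq3 → [6.0000  -12.0000]·P = -9.0000
eq1−eq4 → [-6.0000  -12.0000]·P = -63.0000
2×2 solve → P = (4.5000, 3.0000)
check cable 4: ‖A_4−P‖² = 11.2500 ≈ L_4² = 11.2500 ✓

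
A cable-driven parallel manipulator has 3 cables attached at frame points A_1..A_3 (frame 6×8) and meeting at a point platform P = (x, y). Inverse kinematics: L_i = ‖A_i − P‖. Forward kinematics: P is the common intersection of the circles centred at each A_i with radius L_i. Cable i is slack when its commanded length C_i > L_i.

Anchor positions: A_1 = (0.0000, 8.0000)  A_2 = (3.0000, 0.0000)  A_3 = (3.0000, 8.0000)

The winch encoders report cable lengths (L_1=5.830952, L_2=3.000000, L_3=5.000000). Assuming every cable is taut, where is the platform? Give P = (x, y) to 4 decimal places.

expand ‖A_i−P‖²=L_i² and subtract eq 1 (c_i ≔ ‖A_i‖²−L_i²)
c_1 = 0.0000+64.0000−34.0000 = 30.0000
eq1−eq2 → [-6.0000  16.0000]·P = 30.0000
eq1−eq3 → [-6.0000  0.0000]·P = -18.0000
2×2 solve → P = (3.0000, 3.0000)

(3.0000, 3.0000)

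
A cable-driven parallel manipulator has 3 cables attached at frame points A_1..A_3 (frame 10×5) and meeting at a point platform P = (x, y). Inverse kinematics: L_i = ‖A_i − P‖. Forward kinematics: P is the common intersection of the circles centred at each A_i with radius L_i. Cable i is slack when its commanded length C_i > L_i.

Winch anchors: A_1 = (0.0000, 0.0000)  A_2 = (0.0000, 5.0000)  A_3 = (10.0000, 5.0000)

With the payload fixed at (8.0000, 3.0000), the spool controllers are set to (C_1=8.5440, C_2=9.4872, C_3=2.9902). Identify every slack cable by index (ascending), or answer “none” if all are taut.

2, 3

cable 1: L_1 = ‖A_1−P‖ = 8.5440;  C_1 = 8.5440 → taut
cable 2: L_2 = ‖A_2−P‖ = 8.2462;  C_2 = 9.4872 → slack
cable 3: L_3 = ‖A_3−P‖ = 2.8284;  C_3 = 2.9902 → slack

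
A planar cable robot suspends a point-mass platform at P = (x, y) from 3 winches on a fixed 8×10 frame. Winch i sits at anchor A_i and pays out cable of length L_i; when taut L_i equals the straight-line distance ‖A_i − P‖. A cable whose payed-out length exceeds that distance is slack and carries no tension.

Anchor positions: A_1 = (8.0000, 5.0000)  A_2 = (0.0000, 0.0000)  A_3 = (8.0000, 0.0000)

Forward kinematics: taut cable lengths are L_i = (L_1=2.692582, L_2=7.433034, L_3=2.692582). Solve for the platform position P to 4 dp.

(7.0000, 2.5000)

circle eqns → linear via eq_j − eq_1; set k_j = A_j·A_j − L_j²
k_1 = 64.0000+25.0000−7.2500 = 81.7500
16.0000·x + 10.0000·y = k_1−k_2 = 137.0000
0.0000·x + 10.0000·y = k_1−k_3 = 25.0000
solve first two rows → x=7.0000, y=2.5000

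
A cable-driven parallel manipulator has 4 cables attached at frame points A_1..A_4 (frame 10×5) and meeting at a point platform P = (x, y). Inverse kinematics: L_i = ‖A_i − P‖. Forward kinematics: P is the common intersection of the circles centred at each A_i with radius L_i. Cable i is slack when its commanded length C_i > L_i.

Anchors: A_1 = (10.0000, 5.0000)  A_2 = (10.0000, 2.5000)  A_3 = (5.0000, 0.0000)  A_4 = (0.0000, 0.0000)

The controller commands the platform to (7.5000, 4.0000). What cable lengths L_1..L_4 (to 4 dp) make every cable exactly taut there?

(2.6926, 2.9155, 4.7170, 8.5000)

L_1 = √((10.0000−7.5000)² + (5.0000−4.0000)²) = 2.6926
L_2 = √((10.0000−7.5000)² + (2.5000−4.0000)²) = 2.9155
L_3 = √((5.0000−7.5000)² + (0.0000−4.0000)²) = 4.7170
L_4 = √((0.0000−7.5000)² + (0.0000−4.0000)²) = 8.5000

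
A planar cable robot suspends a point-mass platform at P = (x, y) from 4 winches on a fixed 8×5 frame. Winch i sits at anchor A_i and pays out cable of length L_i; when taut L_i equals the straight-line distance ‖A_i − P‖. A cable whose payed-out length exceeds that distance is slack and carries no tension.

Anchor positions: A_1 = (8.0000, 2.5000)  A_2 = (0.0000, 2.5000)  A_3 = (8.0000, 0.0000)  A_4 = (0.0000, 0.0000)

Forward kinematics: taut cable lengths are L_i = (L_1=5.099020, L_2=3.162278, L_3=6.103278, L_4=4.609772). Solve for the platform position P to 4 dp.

expand ‖A_i−P‖²=L_i² and subtract eq 1 (c_i ≔ ‖A_i‖²−L_i²)
c_1 = 64.0000+6.2500−26.0000 = 44.2500
eq1−eq2 → [16.0000  0.0000]·P = 48.0000
eq1−eq3 → [0.0000  5.0000]·P = 17.5000
eq1−eq4 → [16.0000  5.0000]·P = 65.5000
2×2 solve → P = (3.0000, 3.5000)
check cable 4: ‖A_4−P‖² = 21.2500 ≈ L_4² = 21.2500 ✓

(3.0000, 3.5000)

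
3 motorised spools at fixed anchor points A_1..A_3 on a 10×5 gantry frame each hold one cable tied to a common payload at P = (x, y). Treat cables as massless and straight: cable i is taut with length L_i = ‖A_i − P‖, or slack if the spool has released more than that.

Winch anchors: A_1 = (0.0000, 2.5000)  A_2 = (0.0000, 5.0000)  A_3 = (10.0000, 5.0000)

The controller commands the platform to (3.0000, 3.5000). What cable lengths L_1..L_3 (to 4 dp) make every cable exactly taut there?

(3.1623, 3.3541, 7.1589)

L_1: Δ = A_1−P = (-3.0000, -1.0000) → ‖Δ‖ = √10.0000 = 3.1623
L_2: Δ = A_2−P = (-3.0000, 1.5000) → ‖Δ‖ = √11.2500 = 3.3541
L_3: Δ = A_3−P = (7.0000, 1.5000) → ‖Δ‖ = √51.2500 = 7.1589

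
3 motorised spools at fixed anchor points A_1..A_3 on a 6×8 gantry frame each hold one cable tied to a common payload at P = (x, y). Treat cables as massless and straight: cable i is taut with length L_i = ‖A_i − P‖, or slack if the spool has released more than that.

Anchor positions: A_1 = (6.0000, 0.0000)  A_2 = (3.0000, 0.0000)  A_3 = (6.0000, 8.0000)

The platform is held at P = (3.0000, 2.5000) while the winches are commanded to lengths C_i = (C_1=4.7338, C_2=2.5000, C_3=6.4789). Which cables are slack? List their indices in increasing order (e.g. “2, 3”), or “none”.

i=1: geometric 3.9051 vs commanded 4.7338 ⇒ slack
i=2: geometric 2.5000 vs commanded 2.5000 ⇒ taut
i=3: geometric 6.2650 vs commanded 6.4789 ⇒ slack

1, 3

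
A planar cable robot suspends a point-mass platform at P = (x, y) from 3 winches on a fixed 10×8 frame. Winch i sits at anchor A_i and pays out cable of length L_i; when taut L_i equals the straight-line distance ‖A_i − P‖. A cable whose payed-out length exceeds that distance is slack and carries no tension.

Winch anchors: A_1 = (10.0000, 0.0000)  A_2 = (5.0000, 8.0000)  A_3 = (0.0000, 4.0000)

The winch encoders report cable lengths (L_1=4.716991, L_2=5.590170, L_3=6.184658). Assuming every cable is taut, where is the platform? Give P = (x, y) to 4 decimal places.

(6.0000, 2.5000)

each cable: (A_i−P)·(A_i−P) = L_i²; let q_i = ‖A_i‖²−L_i²
q_1 = 100.0000+0.0000−22.2500 = 77.7500
row 1: 10.0000x − 16.0000y = 20.0000  (q_2=57.7500)
row 2: 20.0000x − 8.0000y = 100.0000  (q_3=-22.2500)
Cramer on rows 1–2 → x = 6.0000, y = 2.5000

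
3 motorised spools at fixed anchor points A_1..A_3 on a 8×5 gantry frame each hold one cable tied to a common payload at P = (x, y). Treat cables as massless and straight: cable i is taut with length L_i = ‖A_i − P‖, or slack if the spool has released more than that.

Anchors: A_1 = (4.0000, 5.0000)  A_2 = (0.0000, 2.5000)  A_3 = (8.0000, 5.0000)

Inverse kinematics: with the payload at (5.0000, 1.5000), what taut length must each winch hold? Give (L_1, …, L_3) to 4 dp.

L_1: Δ = A_1−P = (-1.0000, 3.5000) → ‖Δ‖ = √13.2500 = 3.6401
L_2: Δ = A_2−P = (-5.0000, 1.0000) → ‖Δ‖ = √26.0000 = 5.0990
L_3: Δ = A_3−P = (3.0000, 3.5000) → ‖Δ‖ = √21.2500 = 4.6098

(3.6401, 5.0990, 4.6098)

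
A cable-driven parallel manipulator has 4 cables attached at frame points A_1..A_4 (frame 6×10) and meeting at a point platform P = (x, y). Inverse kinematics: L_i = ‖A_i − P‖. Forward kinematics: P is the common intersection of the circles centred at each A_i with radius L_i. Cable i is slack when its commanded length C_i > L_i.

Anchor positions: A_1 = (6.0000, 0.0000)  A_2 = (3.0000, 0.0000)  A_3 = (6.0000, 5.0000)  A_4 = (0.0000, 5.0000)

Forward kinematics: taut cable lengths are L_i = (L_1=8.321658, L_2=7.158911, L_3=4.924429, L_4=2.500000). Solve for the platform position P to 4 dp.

(1.5000, 7.0000)

circle eqns → linear via eq_j − eq_1; set k_j = A_j·A_j − L_j²
k_1 = 36.0000+0.0000−69.2500 = -33.2500
6.0000·x + 0.0000·y = k_1−k_2 = 9.0000
0.0000·x − 10.0000·y = k_1−k_3 = -70.0000
12.0000·x − 10.0000·y = k_1−k_4 = -52.0000
solve first two rows → x=1.5000, y=7.0000
check cable 4: ‖A_4−P‖² = 6.2500 ≈ L_4² = 6.2500 ✓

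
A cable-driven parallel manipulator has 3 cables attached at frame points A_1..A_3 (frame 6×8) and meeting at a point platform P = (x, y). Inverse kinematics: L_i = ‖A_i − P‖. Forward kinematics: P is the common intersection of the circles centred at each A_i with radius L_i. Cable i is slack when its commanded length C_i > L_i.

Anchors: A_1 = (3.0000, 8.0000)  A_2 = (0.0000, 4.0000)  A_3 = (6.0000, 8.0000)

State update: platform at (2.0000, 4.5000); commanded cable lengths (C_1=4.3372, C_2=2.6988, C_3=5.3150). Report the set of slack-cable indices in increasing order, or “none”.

cable 1: √((1.0000)²+(3.5000)²)=3.6401, C_1=4.3372: slack
cable 2: √((-2.0000)²+(-0.5000)²)=2.0616, C_2=2.6988: slack
cable 3: √((4.0000)²+(3.5000)²)=5.3151, C_3=5.3150: taut

1, 2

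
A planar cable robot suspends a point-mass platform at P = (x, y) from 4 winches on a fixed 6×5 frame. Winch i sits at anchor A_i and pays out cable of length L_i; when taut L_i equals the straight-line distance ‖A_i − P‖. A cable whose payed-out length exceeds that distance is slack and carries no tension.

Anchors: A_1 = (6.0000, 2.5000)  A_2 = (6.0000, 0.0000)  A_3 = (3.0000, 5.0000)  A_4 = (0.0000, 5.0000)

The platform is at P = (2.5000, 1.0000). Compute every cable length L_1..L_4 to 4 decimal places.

L_1: Δ = A_1−P = (3.5000, 1.5000) → ‖Δ‖ = √14.5000 = 3.8079
L_2: Δ = A_2−P = (3.5000, -1.0000) → ‖Δ‖ = √13.2500 = 3.6401
L_3: Δ = A_3−P = (0.5000, 4.0000) → ‖Δ‖ = √16.2500 = 4.0311
L_4: Δ = A_4−P = (-2.5000, 4.0000) → ‖Δ‖ = √22.2500 = 4.7170

(3.8079, 3.6401, 4.0311, 4.7170)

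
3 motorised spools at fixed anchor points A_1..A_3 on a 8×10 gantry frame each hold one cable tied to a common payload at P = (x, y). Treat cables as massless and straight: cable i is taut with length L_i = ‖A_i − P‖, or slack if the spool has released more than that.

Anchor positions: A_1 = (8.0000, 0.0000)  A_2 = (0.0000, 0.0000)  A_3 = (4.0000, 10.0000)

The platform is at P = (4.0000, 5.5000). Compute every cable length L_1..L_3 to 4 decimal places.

cable 1: Δx=4.0000, Δy=-5.5000; L_1 = √(Δx²+Δy²) = 6.8007
cable 2: Δx=-4.0000, Δy=-5.5000; L_2 = √(Δx²+Δy²) = 6.8007
cable 3: Δx=0.0000, Δy=4.5000; L_3 = √(Δx²+Δy²) = 4.5000

(6.8007, 6.8007, 4.5000)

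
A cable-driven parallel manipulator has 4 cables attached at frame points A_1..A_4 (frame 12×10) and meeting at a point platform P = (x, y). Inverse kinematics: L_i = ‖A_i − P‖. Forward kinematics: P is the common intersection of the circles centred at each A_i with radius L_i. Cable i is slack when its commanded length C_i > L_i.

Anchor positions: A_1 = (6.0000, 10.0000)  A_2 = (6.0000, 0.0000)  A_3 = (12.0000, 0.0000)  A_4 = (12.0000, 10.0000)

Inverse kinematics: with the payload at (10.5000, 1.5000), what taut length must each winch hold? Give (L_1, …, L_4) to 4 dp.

L_1 = √((6.0000−10.5000)² + (10.0000−1.5000)²) = 9.6177
L_2 = √((6.0000−10.5000)² + (0.0000−1.5000)²) = 4.7434
L_3 = √((12.0000−10.5000)² + (0.0000−1.5000)²) = 2.1213
L_4 = √((12.0000−10.5000)² + (10.0000−1.5000)²) = 8.6313

(9.6177, 4.7434, 2.1213, 8.6313)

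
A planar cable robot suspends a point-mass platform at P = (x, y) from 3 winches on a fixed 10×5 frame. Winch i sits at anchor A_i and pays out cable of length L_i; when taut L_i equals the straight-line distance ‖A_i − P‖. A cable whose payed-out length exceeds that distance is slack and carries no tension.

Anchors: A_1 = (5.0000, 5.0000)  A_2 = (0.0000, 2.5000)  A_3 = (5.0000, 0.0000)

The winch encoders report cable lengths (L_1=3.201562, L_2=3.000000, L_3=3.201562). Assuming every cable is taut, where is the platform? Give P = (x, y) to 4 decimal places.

(3.0000, 2.5000)

expand ‖A_i−P‖²=L_i² and subtract eq 1 (c_i ≔ ‖A_i‖²−L_i²)
c_1 = 25.0000+25.0000−10.2500 = 39.7500
eq1−eq2 → [10.0000  5.0000]·P = 42.5000
eq1−eq3 → [0.0000  10.0000]·P = 25.0000
2×2 solve → P = (3.0000, 2.5000)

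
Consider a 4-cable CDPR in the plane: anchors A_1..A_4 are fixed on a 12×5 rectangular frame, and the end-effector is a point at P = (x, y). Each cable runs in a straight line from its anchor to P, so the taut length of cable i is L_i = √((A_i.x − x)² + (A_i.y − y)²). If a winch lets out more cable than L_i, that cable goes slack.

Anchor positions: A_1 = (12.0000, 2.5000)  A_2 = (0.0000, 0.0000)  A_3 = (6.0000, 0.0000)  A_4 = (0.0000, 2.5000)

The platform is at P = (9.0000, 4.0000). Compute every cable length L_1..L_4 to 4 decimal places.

cable 1: Δx=3.0000, Δy=-1.5000; L_1 = √(Δx²+Δy²) = 3.3541
cable 2: Δx=-9.0000, Δy=-4.0000; L_2 = √(Δx²+Δy²) = 9.8489
cable 3: Δx=-3.0000, Δy=-4.0000; L_3 = √(Δx²+Δy²) = 5.0000
cable 4: Δx=-9.0000, Δy=-1.5000; L_4 = √(Δx²+Δy²) = 9.1241

(3.3541, 9.8489, 5.0000, 9.1241)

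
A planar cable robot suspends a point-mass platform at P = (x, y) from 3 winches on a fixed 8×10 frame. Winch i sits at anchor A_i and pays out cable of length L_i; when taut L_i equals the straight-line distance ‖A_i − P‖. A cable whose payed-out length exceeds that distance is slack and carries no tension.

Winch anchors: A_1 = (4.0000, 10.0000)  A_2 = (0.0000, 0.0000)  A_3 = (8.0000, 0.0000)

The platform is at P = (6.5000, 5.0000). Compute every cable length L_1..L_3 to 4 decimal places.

L_1: Δ = A_1−P = (-2.5000, 5.0000) → ‖Δ‖ = √31.2500 = 5.5902
L_2: Δ = A_2−P = (-6.5000, -5.0000) → ‖Δ‖ = √67.2500 = 8.2006
L_3: Δ = A_3−P = (1.5000, -5.0000) → ‖Δ‖ = √27.2500 = 5.2202

(5.5902, 8.2006, 5.2202)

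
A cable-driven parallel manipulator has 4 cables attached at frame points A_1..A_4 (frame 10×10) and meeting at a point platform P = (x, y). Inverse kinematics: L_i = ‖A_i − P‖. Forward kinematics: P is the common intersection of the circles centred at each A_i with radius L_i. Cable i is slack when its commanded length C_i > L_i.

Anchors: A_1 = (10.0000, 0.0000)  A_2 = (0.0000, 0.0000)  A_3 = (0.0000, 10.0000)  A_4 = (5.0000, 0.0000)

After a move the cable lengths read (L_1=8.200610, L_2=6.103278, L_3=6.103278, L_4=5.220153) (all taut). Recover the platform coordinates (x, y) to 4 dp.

each cable: (A_i−P)·(A_i−P) = L_i²; let c_i = ‖A_i‖²−L_i²
c_1 = 100.0000+0.0000−67.2500 = 32.7500
row 1: 20.0000x + 0.0000y = 70.0000  (c_2=-37.2500)
row 2: 20.0000x − 20.0000y = -30.0000  (c_3=62.7500)
row 3: 10.0000x + 0.0000y = 35.0000  (c_4=-2.2500)
Cramer on rows 1–2 → x = 3.5000, y = 5.0000
check cable 4: ‖A_4−P‖² = 27.2500 ≈ L_4² = 27.2500 ✓

(3.5000, 5.0000)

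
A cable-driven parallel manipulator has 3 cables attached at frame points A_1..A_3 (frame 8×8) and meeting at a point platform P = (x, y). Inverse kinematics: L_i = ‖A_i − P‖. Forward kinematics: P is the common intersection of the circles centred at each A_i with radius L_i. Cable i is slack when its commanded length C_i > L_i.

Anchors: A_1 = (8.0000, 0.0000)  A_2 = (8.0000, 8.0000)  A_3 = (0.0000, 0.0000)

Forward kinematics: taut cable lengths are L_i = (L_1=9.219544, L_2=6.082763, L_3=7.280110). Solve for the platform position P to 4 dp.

circle eqns → linear via eq_j − eq_1; set q_j = A_j·A_j − L_j²
q_1 = 64.0000+0.0000−85.0000 = -21.0000
0.0000·x − 16.0000·y = q_1−q_2 = -112.0000
16.0000·x + 0.0000·y = q_1−q_3 = 32.0000
solve first two rows → x=2.0000, y=7.0000

(2.0000, 7.0000)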